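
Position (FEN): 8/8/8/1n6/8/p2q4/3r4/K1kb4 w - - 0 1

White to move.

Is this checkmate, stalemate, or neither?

White to move; white king on a1.
In check: no.
King squares — b1: attacked by Kc1; a2: attacked by Rd2; b2: attacked by Kc1.
Legal moves for White: none.
Not in check and no legal moves → stalemate.

stalemate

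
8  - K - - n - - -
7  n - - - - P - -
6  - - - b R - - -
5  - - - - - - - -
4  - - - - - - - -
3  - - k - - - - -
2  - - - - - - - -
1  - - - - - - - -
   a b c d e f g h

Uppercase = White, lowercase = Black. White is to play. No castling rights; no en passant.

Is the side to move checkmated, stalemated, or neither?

White to move; white king on b8.
In check: yes, from the black bishop on d6.
King squares — a7: available; b7: available; c7: attacked by Bd6; a8: available; c8: attacked by Na7.
Legal moves for White: Ka8, Kb7, Kxa7, Rxd6.
White is in check but has 4 legal moves → neither.

neither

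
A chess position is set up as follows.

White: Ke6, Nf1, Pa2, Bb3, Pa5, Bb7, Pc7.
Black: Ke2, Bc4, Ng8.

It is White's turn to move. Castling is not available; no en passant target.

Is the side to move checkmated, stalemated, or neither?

White to move; white king on e6.
In check: yes, from the black bishop on c4.
King squares — d5: attacked by Bc4; e5: available; f5: available; d6: available; f6: attacked by Ng8; d7: available; e7: attacked by Ng8; f7: attacked by Bc4.
Legal moves for White: Kd7, Kd6, Kf5, Ke5, Bd5, Bxc4+.
White is in check but has 6 legal moves → neither.

neither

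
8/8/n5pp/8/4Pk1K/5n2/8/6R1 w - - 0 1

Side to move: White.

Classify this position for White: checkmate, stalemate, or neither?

neither

White to move; white king on h4.
In check: yes, from the black knight on f3.
Legal moves for White: Kh3.
White is in check but has 1 legal move → neither.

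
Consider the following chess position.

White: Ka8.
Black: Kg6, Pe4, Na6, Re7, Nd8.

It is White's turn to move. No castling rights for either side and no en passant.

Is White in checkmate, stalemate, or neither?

White to move; white king on a8.
In check: no.
King squares — a7: attacked by Re7; b7: attacked by Re7; b8: attacked by Na6.
Legal moves for White: none.
Not in check and no legal moves → stalemate.

stalemate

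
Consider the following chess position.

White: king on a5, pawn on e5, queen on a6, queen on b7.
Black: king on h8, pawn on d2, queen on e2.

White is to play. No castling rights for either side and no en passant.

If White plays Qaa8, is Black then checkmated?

After Qaa8: black king on h8; in check: yes, from the white queen on a8.
King squares — g7: attacked by Qb7; h7: attacked by Qb7; g8: attacked by Qa8.
Black has no legal moves → checkmate.

yes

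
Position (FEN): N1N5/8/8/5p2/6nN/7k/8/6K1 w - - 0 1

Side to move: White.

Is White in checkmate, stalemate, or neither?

White to move; white king on g1.
In check: no.
Legal moves for White: Ne7, Na7, Nd6, Ncb6, Nc7, Nab6, Ng6, Nxf5, Nf3, Ng2, Kh1, Kf1.
White has 12 legal moves and is not in check → neither.

neither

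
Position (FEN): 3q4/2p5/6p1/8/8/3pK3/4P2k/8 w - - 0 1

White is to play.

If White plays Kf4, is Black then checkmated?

After Kf4: black king on h2; in check: no.
Black is not in check, so this cannot be checkmate.

no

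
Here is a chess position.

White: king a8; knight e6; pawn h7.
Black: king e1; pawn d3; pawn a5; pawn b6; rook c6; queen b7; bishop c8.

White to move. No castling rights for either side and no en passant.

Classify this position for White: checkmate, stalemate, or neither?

White to move; white king on a8.
In check: yes, from the black queen on b7.
King squares — a7: attacked by Qb7; b7: attacked by Bc8; b8: attacked by Qb7.
Legal moves for White: none.
In check with no legal moves → checkmate.

checkmate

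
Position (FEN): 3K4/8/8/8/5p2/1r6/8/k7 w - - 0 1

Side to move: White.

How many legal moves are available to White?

5

White to move; king on d8.
In check: no.
Legal moves: Ke8, Kc8, Ke7, Kd7, Kc7.
Count: 5.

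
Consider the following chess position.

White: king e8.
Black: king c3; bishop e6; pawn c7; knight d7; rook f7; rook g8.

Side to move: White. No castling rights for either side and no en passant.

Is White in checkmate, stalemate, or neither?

checkmate

White to move; white king on e8.
In check: yes, from the black rook on g8.
King squares — d7: attacked by Be6; e7: attacked by Rf7; f7: attacked by Be6; d8: attacked by Rg8; f8: attacked by Nd7.
Legal moves for White: none.
In check with no legal moves → checkmate.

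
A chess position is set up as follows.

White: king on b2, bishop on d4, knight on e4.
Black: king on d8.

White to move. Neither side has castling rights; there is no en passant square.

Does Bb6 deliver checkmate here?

no

After Bb6: black king on d8; in check: yes, from the white bishop on b6.
Black has 4 legal replies: Ke8, Kc8, Ke7, Kd7.
In check but a legal move exists → not checkmate.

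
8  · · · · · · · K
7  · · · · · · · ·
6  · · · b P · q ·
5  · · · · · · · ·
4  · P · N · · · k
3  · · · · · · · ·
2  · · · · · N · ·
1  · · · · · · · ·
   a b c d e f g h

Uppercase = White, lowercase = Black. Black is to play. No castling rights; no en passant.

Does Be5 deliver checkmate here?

yes

After Be5: white king on h8; in check: yes, from the black bishop on e5.
King squares — g7: attacked by Be5; h7: attacked by Qg6; g8: attacked by Qg6.
White has no legal moves → checkmate.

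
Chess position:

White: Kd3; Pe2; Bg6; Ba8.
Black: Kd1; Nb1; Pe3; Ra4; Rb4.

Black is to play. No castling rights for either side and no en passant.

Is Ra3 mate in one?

yes

After Ra3: white king on d3; in check: yes, from the black rook on a3.
King squares — c2: attacked by Kd1; d2: attacked by Nb1; e2: own pawn; c3: attacked by Nb1; e3: attacked by Ra3; c4: attacked by Rb4; d4: attacked by Rb4; e4: attacked by Rb4.
White has no legal moves → checkmate.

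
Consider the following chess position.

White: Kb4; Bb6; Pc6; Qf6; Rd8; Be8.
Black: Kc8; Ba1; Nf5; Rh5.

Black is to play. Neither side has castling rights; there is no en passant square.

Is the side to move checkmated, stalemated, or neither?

Black to move; black king on c8.
In check: yes, from the white rook on d8.
King squares — b7: attacked by Pc6; c7: attacked by Bb6; d7: attacked by Pc6; b8: attacked by Rd8; d8: attacked by Bb6.
Legal moves for Black: none.
In check with no legal moves → checkmate.

checkmate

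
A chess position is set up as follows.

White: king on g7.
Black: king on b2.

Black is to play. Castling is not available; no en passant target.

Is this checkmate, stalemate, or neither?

neither

Black to move; black king on b2.
In check: no.
Legal moves for Black: Kc3, Kb3, Ka3, Kc2, Ka2, Kc1, Kb1, Ka1.
Black has 8 legal moves and is not in check → neither.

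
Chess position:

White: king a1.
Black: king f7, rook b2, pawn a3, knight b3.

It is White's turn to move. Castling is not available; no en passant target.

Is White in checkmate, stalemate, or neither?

checkmate

White to move; white king on a1.
In check: yes, from the black knight on b3.
King squares — b1: attacked by Rb2; a2: attacked by Rb2; b2: attacked by Pa3.
Legal moves for White: none.
In check with no legal moves → checkmate.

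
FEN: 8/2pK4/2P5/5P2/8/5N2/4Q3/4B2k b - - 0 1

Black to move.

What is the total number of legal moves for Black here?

0

Black to move; king on h1.
In check: no.
Legal moves: none.
Count: 0.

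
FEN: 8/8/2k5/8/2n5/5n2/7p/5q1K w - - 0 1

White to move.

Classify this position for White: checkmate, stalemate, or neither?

checkmate

White to move; white king on h1.
In check: yes, from the black queen on f1.
King squares — g1: attacked by Qf1; g2: attacked by Qf1; h2: attacked by Nf3.
Legal moves for White: none.
In check with no legal moves → checkmate.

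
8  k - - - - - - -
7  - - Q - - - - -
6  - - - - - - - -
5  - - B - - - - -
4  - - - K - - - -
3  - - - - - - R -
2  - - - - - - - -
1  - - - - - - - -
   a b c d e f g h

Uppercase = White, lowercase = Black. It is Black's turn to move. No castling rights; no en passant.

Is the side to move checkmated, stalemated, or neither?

stalemate

Black to move; black king on a8.
In check: no.
King squares — a7: attacked by Bc5; b7: attacked by Qc7; b8: attacked by Qc7.
Legal moves for Black: none.
Not in check and no legal moves → stalemate.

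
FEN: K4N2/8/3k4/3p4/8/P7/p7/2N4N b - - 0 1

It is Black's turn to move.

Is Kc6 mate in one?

After Kc6: white king on a8; in check: no.
White is not in check, so this cannot be checkmate.

no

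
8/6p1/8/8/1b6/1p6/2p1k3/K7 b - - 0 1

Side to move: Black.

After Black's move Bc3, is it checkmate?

After Bc3: white king on a1; in check: yes, from the black bishop on c3.
King squares — b1: attacked by Pc2; a2: attacked by Pb3; b2: attacked by Bc3.
White has no legal moves → checkmate.

yes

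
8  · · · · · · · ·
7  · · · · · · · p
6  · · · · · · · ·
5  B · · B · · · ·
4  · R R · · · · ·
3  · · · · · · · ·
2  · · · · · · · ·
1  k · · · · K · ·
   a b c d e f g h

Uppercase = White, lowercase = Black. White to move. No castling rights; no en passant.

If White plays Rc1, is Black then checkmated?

After Rc1: black king on a1; in check: yes, from the white rook on c1.
King squares — b1: attacked by Rc1; a2: attacked by Bd5; b2: attacked by Rb4.
Black has no legal moves → checkmate.

yes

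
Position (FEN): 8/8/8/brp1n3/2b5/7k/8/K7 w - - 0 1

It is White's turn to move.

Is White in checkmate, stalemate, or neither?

stalemate

White to move; white king on a1.
In check: no.
King squares — b1: attacked by Rb5; a2: attacked by Bc4; b2: attacked by Rb5.
Legal moves for White: none.
Not in check and no legal moves → stalemate.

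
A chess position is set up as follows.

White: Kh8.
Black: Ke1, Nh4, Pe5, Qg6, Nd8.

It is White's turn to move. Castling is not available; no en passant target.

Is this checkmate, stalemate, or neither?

White to move; white king on h8.
In check: no.
King squares — g7: attacked by Qg6; h7: attacked by Qg6; g8: attacked by Qg6.
Legal moves for White: none.
Not in check and no legal moves → stalemate.

stalemate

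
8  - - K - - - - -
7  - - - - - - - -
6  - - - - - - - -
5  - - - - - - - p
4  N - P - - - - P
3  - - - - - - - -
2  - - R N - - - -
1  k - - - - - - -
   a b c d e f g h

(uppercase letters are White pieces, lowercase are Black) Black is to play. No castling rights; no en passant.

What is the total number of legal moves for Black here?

0

Black to move; king on a1.
In check: no.
Legal moves: none.
Count: 0.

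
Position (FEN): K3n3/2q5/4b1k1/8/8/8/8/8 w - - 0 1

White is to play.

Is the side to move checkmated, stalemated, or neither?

stalemate

White to move; white king on a8.
In check: no.
King squares — a7: attacked by Qc7; b7: attacked by Qc7; b8: attacked by Qc7.
Legal moves for White: none.
Not in check and no legal moves → stalemate.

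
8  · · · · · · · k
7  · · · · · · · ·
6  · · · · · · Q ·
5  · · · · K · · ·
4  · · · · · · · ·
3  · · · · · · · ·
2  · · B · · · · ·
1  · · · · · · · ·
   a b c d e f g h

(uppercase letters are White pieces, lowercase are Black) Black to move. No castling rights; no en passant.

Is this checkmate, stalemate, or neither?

stalemate

Black to move; black king on h8.
In check: no.
King squares — g7: attacked by Qg6; h7: attacked by Qg6; g8: attacked by Qg6.
Legal moves for Black: none.
Not in check and no legal moves → stalemate.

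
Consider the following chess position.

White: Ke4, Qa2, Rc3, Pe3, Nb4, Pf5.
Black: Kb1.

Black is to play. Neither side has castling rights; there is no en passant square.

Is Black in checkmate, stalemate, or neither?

Black to move; black king on b1.
In check: yes, from the white queen on a2.
King squares — a1: attacked by Qa2; c1: attacked by Rc3; a2: attacked by Nb4; b2: attacked by Qa2; c2: attacked by Qa2.
Legal moves for Black: none.
In check with no legal moves → checkmate.

checkmate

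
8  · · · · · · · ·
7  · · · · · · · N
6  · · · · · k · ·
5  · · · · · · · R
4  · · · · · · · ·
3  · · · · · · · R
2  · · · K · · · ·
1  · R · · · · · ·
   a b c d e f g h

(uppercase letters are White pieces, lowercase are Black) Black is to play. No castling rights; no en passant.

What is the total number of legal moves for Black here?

Black to move; king on f6.
In check: yes, from the white knight on h7.
Legal moves: Kg7, Kf7, Ke7, Kg6, Ke6.
Count: 5.

5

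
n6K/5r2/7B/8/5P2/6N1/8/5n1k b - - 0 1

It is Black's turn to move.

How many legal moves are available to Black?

Black to move; king on h1.
In check: yes, from the white knight on g3.
Legal moves: Kh2, Kg2, Kg1, Nxg3.
Count: 4.

4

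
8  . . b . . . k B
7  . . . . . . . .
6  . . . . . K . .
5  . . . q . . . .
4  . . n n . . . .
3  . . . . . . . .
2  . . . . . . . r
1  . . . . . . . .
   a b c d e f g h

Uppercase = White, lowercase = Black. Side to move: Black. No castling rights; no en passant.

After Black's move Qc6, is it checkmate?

After Qc6: white king on f6; in check: yes, from the black queen on c6.
White has 2 legal replies: Ke7, Kg5.
In check but a legal move exists → not checkmate.

no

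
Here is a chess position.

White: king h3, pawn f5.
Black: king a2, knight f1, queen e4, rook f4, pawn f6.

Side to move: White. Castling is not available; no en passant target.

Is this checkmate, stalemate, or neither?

White to move; white king on h3.
In check: no.
King squares — g2: attacked by Qe4; h2: attacked by Nf1; g3: attacked by Nf1; g4: attacked by Rf4; h4: attacked by Rf4.
Legal moves for White: none.
Not in check and no legal moves → stalemate.

stalemate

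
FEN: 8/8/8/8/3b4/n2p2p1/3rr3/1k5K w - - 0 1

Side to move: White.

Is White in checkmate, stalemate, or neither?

White to move; white king on h1.
In check: no.
King squares — g1: attacked by Bd4; g2: attacked by Re2; h2: attacked by Re2.
Legal moves for White: none.
Not in check and no legal moves → stalemate.

stalemate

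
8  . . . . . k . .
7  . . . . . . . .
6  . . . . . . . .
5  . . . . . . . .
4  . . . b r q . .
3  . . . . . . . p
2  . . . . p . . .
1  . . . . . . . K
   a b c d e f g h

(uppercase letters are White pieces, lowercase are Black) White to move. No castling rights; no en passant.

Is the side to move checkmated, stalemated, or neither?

stalemate

White to move; white king on h1.
In check: no.
King squares — g1: attacked by Bd4; g2: attacked by Ph3; h2: attacked by Qf4.
Legal moves for White: none.
Not in check and no legal moves → stalemate.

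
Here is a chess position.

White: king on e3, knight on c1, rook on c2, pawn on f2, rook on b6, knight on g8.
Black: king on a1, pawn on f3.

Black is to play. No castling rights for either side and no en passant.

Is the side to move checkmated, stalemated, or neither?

stalemate

Black to move; black king on a1.
In check: no.
King squares — b1: attacked by Rb6; a2: attacked by Nc1; b2: attacked by Rc2.
Legal moves for Black: none.
Not in check and no legal moves → stalemate.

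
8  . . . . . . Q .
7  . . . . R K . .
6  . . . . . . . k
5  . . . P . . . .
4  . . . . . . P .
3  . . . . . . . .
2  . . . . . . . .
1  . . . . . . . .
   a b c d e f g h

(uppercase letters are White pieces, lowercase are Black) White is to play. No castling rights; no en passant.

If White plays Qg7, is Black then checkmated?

yes

After Qg7: black king on h6; in check: yes, from the white queen on g7.
King squares — g5: attacked by Qg7; h5: attacked by Pg4; g6: attacked by Kf7; g7: attacked by Kf7; h7: attacked by Qg7.
Black has no legal moves → checkmate.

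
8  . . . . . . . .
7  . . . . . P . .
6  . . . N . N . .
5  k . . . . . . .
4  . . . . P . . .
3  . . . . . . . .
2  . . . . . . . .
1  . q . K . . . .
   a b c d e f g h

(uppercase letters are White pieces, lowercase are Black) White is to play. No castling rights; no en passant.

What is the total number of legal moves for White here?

2

White to move; king on d1.
In check: yes, from the black queen on b1.
Legal moves: Ke2, Kd2.
Count: 2.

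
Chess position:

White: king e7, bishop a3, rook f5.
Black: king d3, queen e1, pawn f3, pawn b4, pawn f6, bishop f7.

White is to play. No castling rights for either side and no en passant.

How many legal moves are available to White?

7

White to move; king on e7.
In check: yes, from the black queen on e1.
Legal moves: Kf8, Kd8, Kxf7, Kd7, Kxf6, Kd6, Re5.
Count: 7.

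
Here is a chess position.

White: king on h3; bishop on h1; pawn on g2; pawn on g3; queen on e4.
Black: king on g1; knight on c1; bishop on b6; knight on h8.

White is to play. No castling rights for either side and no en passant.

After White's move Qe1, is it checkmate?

After Qe1: black king on g1; in check: yes, from the white queen on e1.
King squares — f1: attacked by Qe1; h1: attacked by Qe1; f2: attacked by Qe1; g2: attacked by Bh1; h2: attacked by Kh3.
Black has no legal moves → checkmate.

yes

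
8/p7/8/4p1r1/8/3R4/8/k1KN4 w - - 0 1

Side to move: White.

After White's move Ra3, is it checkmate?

After Ra3: black king on a1; in check: yes, from the white rook on a3.
King squares — b1: attacked by Kc1; a2: attacked by Ra3; b2: attacked by Kc1.
Black has no legal moves → checkmate.

yes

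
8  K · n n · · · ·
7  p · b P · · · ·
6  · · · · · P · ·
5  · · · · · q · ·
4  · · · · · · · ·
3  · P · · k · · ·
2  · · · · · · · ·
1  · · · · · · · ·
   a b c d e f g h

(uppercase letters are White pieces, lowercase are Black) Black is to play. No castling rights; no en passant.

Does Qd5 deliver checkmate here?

After Qd5: white king on a8; in check: yes, from the black queen on d5.
King squares — a7: attacked by Nc8; b7: attacked by Qd5; b8: attacked by Bc7.
White has no legal moves → checkmate.

yes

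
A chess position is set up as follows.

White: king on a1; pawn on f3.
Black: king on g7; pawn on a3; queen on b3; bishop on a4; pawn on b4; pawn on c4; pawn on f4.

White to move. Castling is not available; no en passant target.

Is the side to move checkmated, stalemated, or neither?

White to move; white king on a1.
In check: no.
King squares — b1: attacked by Qb3; a2: attacked by Qb3; b2: attacked by Pa3.
Legal moves for White: none.
Not in check and no legal moves → stalemate.

stalemate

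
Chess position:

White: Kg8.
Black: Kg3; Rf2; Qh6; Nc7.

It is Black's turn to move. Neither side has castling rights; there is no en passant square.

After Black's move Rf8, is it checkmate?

yes

After Rf8: white king on g8; in check: yes, from the black rook on f8.
King squares — f7: attacked by Rf8; g7: attacked by Qh6; h7: attacked by Qh6; f8: attacked by Qh6; h8: attacked by Qh6.
White has no legal moves → checkmate.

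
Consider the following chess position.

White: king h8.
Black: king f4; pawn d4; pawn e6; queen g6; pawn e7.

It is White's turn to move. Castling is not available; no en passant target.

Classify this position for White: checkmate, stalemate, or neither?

stalemate

White to move; white king on h8.
In check: no.
King squares — g7: attacked by Qg6; h7: attacked by Qg6; g8: attacked by Qg6.
Legal moves for White: none.
Not in check and no legal moves → stalemate.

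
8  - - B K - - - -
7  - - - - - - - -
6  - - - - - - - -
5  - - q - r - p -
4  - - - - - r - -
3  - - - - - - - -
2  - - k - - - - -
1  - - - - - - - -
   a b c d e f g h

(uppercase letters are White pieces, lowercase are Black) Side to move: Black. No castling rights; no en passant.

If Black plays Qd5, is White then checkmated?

no

After Qd5: white king on d8; in check: yes, from the black queen on d5.
White has 2 legal replies: Kc7, Bd7.
In check but a legal move exists → not checkmate.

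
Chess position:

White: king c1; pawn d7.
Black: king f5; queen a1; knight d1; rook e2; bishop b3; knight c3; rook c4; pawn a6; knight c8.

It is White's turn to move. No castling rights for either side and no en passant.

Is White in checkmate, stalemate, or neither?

White to move; white king on c1.
In check: yes, from the black queen on a1.
King squares — b1: attacked by Qa1; d1: attacked by Qa1; b2: attacked by Qa1; c2: attacked by Re2; d2: attacked by Re2.
Legal moves for White: none.
In check with no legal moves → checkmate.

checkmate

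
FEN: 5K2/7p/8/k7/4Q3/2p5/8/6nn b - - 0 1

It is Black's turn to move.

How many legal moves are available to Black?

Black to move; king on a5.
In check: no.
Legal moves: Kb6, Ka6, Kb5, Ng3, Nf2, Nh3, Nf3, Ne2, h6, c2, h5.
Count: 11.

11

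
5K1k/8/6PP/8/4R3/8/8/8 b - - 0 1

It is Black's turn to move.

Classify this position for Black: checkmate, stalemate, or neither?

stalemate

Black to move; black king on h8.
In check: no.
King squares — g7: attacked by Ph6; h7: attacked by Pg6; g8: attacked by Kf8.
Legal moves for Black: none.
Not in check and no legal moves → stalemate.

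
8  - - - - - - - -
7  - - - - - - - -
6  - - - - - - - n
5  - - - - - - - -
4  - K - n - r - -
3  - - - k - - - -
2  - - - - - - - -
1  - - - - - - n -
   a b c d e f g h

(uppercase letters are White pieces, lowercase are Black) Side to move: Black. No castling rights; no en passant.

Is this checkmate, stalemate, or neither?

Black to move; black king on d3.
In check: no.
Legal moves for Black include: Ng8, Nf7, Nhf5, Ng4, Rf8, Rf7, Rf6, Rf5, Rh4, Rg4, Re4, Rf3, Rf2, Rf1, Ne6+, Nc6+, Ndf5+, Nb5+, ... (list truncated; more exist).
Black has legal moves and is not in check → neither.

neither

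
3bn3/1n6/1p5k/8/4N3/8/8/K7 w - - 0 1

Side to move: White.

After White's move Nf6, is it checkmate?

After Nf6: black king on h6; in check: no.
Black is not in check, so this cannot be checkmate.

no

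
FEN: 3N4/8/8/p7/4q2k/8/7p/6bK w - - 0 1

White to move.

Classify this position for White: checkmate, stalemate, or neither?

checkmate

White to move; white king on h1.
In check: yes, from the black queen on e4.
King squares — g1: attacked by Ph2; g2: attacked by Qe4; h2: attacked by Bg1.
Legal moves for White: none.
In check with no legal moves → checkmate.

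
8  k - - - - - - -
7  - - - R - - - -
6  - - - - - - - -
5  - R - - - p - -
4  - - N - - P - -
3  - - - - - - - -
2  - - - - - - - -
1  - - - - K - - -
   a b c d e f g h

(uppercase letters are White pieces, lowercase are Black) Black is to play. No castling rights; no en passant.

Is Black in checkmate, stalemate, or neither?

Black to move; black king on a8.
In check: no.
King squares — a7: attacked by Rd7; b7: attacked by Rb5; b8: attacked by Rb5.
Legal moves for Black: none.
Not in check and no legal moves → stalemate.

stalemate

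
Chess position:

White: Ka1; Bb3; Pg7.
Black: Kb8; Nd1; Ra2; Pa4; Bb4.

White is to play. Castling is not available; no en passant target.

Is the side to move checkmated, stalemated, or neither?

neither

White to move; white king on a1.
In check: yes, from the black rook on a2.
King squares — b1: available; a2: available; b2: attacked by Nd1.
Legal moves for White: Kxa2, Kb1, Bxa2.
White is in check but has 3 legal moves → neither.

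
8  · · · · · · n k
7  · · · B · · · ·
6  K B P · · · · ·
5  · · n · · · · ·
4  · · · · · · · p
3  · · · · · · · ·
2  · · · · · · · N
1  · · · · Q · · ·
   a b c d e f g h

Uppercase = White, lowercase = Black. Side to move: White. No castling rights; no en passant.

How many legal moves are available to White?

4

White to move; king on a6.
In check: yes, from the black knight on c5.
Legal moves: Ka7, Kb5, Ka5, Bxc5.
Count: 4.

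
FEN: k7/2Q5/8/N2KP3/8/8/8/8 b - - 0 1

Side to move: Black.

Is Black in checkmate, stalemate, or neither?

Black to move; black king on a8.
In check: no.
King squares — a7: attacked by Qc7; b7: attacked by Na5; b8: attacked by Qc7.
Legal moves for Black: none.
Not in check and no legal moves → stalemate.

stalemate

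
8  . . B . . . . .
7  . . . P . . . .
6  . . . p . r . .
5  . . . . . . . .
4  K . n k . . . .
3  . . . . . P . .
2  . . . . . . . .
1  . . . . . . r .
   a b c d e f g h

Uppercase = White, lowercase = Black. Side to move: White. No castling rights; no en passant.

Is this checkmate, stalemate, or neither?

neither

White to move; white king on a4.
In check: no.
Legal moves for White: Bb7, Ba6, Kb5, Kb4, Kb3, d8=Q, d8=R, d8=B, d8=N, f4.
White has 10 legal moves and is not in check → neither.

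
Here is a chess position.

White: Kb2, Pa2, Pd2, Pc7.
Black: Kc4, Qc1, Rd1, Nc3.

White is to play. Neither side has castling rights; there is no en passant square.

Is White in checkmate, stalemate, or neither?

checkmate

White to move; white king on b2.
In check: yes, from the black queen on c1.
King squares — a1: attacked by Qc1; b1: attacked by Qc1; c1: attacked by Rd1; a2: own pawn; c2: attacked by Qc1; a3: attacked by Qc1; b3: attacked by Kc4; c3: attacked by Qc1.
Legal moves for White: none.
In check with no legal moves → checkmate.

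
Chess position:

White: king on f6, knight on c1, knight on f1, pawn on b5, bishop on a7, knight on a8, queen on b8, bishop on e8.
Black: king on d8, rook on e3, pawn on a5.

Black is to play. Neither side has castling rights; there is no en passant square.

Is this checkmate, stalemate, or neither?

Black to move; black king on d8.
In check: yes, from the white queen on b8.
King squares — c7: attacked by Na8; d7: attacked by Be8; e7: attacked by Kf6; c8: attacked by Qb8; e8: attacked by Qb8.
Legal moves for Black: none.
In check with no legal moves → checkmate.

checkmate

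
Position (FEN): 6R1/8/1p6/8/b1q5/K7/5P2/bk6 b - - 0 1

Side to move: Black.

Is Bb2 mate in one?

yes

After Bb2: white king on a3; in check: yes, from the black bishop on b2.
King squares — a2: attacked by Kb1; b2: attacked by Kb1; b3: attacked by Ba4; a4: attacked by Qc4; b4: attacked by Qc4.
White has no legal moves → checkmate.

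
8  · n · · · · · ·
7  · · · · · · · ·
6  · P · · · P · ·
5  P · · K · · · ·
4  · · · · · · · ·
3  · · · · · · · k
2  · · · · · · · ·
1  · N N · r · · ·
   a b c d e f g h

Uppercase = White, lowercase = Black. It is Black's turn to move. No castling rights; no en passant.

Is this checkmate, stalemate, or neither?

Black to move; black king on h3.
In check: no.
Legal moves for Black include: Nd7, Nc6, Na6, Kh4, Kg4, Kg3, Kh2, Kg2, Re8, Re7, Re6, Re5+, Re4, Re3, Re2, Rh1, Rg1, Rf1, ... (list truncated; more exist).
Black has legal moves and is not in check → neither.

neither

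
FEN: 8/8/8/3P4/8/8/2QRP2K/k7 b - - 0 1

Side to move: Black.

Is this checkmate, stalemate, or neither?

stalemate

Black to move; black king on a1.
In check: no.
King squares — b1: attacked by Qc2; a2: attacked by Qc2; b2: attacked by Qc2.
Legal moves for Black: none.
Not in check and no legal moves → stalemate.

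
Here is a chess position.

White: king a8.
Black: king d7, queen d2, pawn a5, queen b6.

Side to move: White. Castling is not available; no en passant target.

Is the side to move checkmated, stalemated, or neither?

White to move; white king on a8.
In check: no.
King squares — a7: attacked by Qb6; b7: attacked by Qb6; b8: attacked by Qb6.
Legal moves for White: none.
Not in check and no legal moves → stalemate.

stalemate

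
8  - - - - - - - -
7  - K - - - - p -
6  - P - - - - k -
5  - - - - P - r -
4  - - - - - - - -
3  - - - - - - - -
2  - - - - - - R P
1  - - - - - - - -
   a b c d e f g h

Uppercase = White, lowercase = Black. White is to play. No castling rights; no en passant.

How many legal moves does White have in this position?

White to move; king on b7.
In check: no.
Legal moves: Kc8, Kb8, Ka8, Kc7, Ka7, Kc6, Ka6, Rxg5+, Rg4, Rg3, Rf2, Re2, Rd2, Rc2, Rb2, Ra2, Rg1, e6, h3, h4.
Count: 20.

20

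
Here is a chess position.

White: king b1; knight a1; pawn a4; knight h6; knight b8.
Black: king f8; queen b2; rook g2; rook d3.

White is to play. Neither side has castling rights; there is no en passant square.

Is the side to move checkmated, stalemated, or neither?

White to move; white king on b1.
In check: yes, from the black queen on b2.
King squares — a1: own knight; c1: attacked by Qb2; a2: attacked by Qb2; b2: attacked by Rg2; c2: attacked by Qb2.
Legal moves for White: none.
In check with no legal moves → checkmate.

checkmate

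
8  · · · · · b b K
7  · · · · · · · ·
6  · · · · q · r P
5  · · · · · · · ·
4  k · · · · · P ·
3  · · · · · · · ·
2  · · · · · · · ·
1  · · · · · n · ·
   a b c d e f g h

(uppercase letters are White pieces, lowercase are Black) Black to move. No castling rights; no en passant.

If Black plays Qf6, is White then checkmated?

After Qf6: white king on h8; in check: yes, from the black queen on f6.
King squares — g7: attacked by Qf6; h7: attacked by Bg8; g8: attacked by Rg6.
White has no legal moves → checkmate.

yes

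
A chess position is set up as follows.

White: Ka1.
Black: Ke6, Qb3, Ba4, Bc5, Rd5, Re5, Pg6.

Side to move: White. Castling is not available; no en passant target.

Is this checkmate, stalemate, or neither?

White to move; white king on a1.
In check: no.
King squares — b1: attacked by Qb3; a2: attacked by Qb3; b2: attacked by Qb3.
Legal moves for White: none.
Not in check and no legal moves → stalemate.

stalemate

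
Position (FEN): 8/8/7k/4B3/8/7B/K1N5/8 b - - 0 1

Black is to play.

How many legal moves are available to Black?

4

Black to move; king on h6.
In check: no.
Legal moves: Kh7, Kg6, Kh5, Kg5.
Count: 4.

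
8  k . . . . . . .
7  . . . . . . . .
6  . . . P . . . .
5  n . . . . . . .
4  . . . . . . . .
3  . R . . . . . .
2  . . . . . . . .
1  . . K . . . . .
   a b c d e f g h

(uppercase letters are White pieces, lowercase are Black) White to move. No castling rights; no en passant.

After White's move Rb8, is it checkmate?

After Rb8: black king on a8; in check: yes, from the white rook on b8.
Black has 2 legal replies: Kxb8, Ka7.
In check but a legal move exists → not checkmate.

no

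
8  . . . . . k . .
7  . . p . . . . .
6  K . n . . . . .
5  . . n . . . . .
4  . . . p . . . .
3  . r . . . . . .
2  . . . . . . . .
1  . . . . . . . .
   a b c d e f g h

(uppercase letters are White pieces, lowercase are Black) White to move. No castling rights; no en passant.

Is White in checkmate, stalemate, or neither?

checkmate

White to move; white king on a6.
In check: yes, from the black knight on c5.
King squares — a5: attacked by Nc6; b5: attacked by Rb3; b6: attacked by Rb3; a7: attacked by Nc6; b7: attacked by Rb3.
Legal moves for White: none.
In check with no legal moves → checkmate.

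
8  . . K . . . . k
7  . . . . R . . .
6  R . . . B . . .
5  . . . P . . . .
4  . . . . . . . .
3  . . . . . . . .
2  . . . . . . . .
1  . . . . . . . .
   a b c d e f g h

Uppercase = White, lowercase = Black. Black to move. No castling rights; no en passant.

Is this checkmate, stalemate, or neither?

stalemate

Black to move; black king on h8.
In check: no.
King squares — g7: attacked by Re7; h7: attacked by Re7; g8: attacked by Be6.
Legal moves for Black: none.
Not in check and no legal moves → stalemate.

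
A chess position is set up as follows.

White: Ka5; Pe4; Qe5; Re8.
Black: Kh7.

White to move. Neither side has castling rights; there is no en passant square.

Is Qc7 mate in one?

After Qc7: black king on h7; in check: yes, from the white queen on c7.
Black has 2 legal replies: Kh6, Kg6.
In check but a legal move exists → not checkmate.

no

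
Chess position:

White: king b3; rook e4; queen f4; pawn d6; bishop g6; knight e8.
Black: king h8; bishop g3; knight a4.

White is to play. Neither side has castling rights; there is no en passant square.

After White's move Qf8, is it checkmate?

After Qf8: black king on h8; in check: yes, from the white queen on f8.
King squares — g7: attacked by Ne8; h7: attacked by Bg6; g8: attacked by Qf8.
Black has no legal moves → checkmate.

yes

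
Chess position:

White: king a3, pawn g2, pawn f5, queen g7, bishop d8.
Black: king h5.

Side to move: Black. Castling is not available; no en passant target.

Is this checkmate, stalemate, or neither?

Black to move; black king on h5.
In check: no.
King squares — g4: attacked by Qg7; h4: attacked by Bd8; g5: attacked by Qg7; g6: attacked by Pf5; h6: attacked by Qg7.
Legal moves for Black: none.
Not in check and no legal moves → stalemate.

stalemate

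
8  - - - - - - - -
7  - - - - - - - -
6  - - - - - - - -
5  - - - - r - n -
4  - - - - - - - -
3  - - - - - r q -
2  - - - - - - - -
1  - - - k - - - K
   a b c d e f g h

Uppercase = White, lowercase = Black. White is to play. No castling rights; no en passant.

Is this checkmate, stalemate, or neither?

stalemate

White to move; white king on h1.
In check: no.
King squares — g1: attacked by Qg3; g2: attacked by Qg3; h2: attacked by Qg3.
Legal moves for White: none.
Not in check and no legal moves → stalemate.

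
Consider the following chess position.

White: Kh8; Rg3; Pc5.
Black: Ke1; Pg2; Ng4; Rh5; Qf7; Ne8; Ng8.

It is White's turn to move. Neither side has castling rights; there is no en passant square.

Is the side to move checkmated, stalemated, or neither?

White to move; white king on h8.
In check: yes, from the black rook on h5.
King squares — g7: attacked by Qf7; h7: attacked by Rh5; g8: attacked by Qf7.
Legal moves for White: none.
In check with no legal moves → checkmate.

checkmate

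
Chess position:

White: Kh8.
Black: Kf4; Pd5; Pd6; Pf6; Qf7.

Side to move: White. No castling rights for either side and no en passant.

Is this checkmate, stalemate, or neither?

White to move; white king on h8.
In check: no.
King squares — g7: attacked by Qf7; h7: attacked by Qf7; g8: attacked by Qf7.
Legal moves for White: none.
Not in check and no legal moves → stalemate.

stalemate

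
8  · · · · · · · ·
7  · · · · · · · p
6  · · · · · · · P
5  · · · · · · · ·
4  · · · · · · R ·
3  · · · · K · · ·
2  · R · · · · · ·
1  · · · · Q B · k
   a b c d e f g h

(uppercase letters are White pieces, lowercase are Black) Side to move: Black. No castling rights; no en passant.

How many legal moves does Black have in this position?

Black to move; king on h1.
In check: no.
Legal moves: none.
Count: 0.

0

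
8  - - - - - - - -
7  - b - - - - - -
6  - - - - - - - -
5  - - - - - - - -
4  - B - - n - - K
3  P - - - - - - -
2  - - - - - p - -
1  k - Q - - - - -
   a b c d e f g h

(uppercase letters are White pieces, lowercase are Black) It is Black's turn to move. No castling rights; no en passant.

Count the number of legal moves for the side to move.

1

Black to move; king on a1.
In check: yes, from the white queen on c1.
Legal moves: Ka2.
Count: 1.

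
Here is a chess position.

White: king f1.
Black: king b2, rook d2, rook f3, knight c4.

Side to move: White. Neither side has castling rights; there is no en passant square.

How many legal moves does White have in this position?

White to move; king on f1.
In check: yes, from the black rook on f3.
Legal moves: Kg1, Ke1.
Count: 2.

2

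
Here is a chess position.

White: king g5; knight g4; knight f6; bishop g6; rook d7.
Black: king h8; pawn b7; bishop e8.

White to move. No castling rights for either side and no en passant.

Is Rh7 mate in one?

After Rh7: black king on h8; in check: yes, from the white rook on h7.
King squares — g7: attacked by Rh7; h7: attacked by Nf6; g8: attacked by Nf6.
Black has no legal moves → checkmate.

yes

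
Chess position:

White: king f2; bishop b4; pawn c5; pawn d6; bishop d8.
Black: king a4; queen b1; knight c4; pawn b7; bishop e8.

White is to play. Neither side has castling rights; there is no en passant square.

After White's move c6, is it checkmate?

no

After c6: black king on a4; in check: no.
Black is not in check, so this cannot be checkmate.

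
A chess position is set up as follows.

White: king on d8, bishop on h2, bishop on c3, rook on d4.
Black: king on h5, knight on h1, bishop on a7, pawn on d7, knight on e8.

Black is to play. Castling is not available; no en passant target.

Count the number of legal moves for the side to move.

Black to move; king on h5.
In check: no.
Legal moves: Ng7, Nc7, Nf6, Nd6, Bb8, Bb6+, Bc5, Bxd4, Kh6, Kg6, Kg5, Ng3, Nf2, d6, d5.
Count: 15.

15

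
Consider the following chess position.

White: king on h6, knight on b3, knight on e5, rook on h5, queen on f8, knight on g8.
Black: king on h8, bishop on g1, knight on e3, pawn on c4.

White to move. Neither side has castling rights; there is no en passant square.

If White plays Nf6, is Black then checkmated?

yes

After Nf6: black king on h8; in check: yes, from the white queen on f8.
King squares — g7: attacked by Kh6; h7: attacked by Nf6; g8: attacked by Nf6.
Black has no legal moves → checkmate.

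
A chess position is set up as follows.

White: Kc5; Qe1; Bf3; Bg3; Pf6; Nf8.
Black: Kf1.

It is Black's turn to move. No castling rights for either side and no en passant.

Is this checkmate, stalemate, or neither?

checkmate

Black to move; black king on f1.
In check: yes, from the white queen on e1.
King squares — e1: attacked by Bg3; g1: attacked by Qe1; e2: attacked by Qe1; f2: attacked by Qe1; g2: attacked by Bf3.
Legal moves for Black: none.
In check with no legal moves → checkmate.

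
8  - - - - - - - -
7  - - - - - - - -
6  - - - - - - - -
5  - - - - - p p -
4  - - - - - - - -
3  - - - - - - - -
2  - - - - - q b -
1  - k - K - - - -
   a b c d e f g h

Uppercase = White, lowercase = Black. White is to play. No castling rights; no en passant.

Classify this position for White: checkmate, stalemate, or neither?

stalemate

White to move; white king on d1.
In check: no.
King squares — c1: attacked by Kb1; e1: attacked by Qf2; c2: attacked by Kb1; d2: attacked by Qf2; e2: attacked by Qf2.
Legal moves for White: none.
Not in check and no legal moves → stalemate.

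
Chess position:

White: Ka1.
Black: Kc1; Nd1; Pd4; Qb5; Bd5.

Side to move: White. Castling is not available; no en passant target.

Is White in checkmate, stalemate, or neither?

stalemate

White to move; white king on a1.
In check: no.
King squares — b1: attacked by Kc1; a2: attacked by Bd5; b2: attacked by Kc1.
Legal moves for White: none.
Not in check and no legal moves → stalemate.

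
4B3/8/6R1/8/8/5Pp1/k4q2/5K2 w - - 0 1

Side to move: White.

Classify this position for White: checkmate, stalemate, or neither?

checkmate

White to move; white king on f1.
In check: yes, from the black queen on f2.
King squares — e1: attacked by Qf2; g1: attacked by Qf2; e2: attacked by Qf2; f2: attacked by Pg3; g2: attacked by Qf2.
Legal moves for White: none.
In check with no legal moves → checkmate.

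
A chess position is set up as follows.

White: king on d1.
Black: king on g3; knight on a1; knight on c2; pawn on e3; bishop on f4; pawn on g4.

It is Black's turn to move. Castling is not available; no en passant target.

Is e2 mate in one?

no

After e2: white king on d1; in check: yes, from the black pawn on e2.
White has 1 legal reply: Kxe2.
In check but a legal move exists → not checkmate.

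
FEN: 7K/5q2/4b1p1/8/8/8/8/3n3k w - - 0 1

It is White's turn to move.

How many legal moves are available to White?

0

White to move; king on h8.
In check: no.
Legal moves: none.
Count: 0.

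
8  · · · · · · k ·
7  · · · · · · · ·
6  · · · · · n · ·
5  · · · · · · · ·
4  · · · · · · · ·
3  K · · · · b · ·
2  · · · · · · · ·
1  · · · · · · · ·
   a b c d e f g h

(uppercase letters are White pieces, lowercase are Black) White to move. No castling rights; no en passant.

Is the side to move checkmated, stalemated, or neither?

White to move; white king on a3.
In check: no.
Legal moves for White: Kb4, Ka4, Kb3, Kb2, Ka2.
White has 5 legal moves and is not in check → neither.

neither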